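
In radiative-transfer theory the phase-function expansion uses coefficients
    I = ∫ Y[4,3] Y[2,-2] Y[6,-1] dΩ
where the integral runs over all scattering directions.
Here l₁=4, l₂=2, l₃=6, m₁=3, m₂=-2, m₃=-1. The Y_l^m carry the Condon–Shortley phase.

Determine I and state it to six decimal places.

-0.035563

m-sum 0 ✓  L=12 even ✓  2≤6≤6 ✓
Π(2lᵢ+1) = 9×5×13 = 585
triangle coeff Δ(4,2,6) = 1/6435
Σ_t [0,0]: t=0:+1/2304 = 1/2304
(3j)²=5/143 [(4 2 6; 0 0 0)], sign=+1
Σ_t [0,0]: t=0:+1/120960 = 1/120960
(3j)²=1/1287 [(4 2 6; 3 -2 -1)], sign=-1
⇒ 4πI² = 25/1573
I = (-1)√(25/1573/(4π)) = -0.03556319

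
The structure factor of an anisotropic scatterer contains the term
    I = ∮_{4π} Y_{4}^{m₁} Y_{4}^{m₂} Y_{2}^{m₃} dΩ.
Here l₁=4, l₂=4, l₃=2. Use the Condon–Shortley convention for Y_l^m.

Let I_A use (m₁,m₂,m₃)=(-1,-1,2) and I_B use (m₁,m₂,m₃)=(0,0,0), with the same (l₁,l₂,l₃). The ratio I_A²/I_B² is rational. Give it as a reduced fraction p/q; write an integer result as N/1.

3/2

Same 4,4,2: normalisation and zero-m 3j drop out of the ratio.
A: Δ: 6! 2! 2! / 11! → 1/13860; sum: t=3:−1/144 = -1/144; 3j²(4 4 2; -1 -1 2) = Δ·Π!·Σ² = 10/231  (sign -1)
B: Δ: 6! 2! 2! / 11! → 1/13860; sum: t=2:+1/192 t=3:−1/36 t=4:+1/192 = -5/288; 3j²(4 4 2; 0 0 0) = Δ·Π!·Σ² = 20/693  (sign -1)
I_A²/I_B² = (10/231)/(20/693) = 3/2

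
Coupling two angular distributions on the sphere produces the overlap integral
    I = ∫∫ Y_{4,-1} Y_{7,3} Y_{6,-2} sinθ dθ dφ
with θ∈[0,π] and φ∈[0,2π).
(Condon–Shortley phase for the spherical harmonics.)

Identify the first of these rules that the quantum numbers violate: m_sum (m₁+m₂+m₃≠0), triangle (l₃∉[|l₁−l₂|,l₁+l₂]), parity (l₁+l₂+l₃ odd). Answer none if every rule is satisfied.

parity

Σmᵢ = 0  ✓
l₃∈[|l₁−l₂|,l₁+l₂]=[3,11], have l₃=6  ✓
Σlᵢ = 17 ⇒ odd  ✗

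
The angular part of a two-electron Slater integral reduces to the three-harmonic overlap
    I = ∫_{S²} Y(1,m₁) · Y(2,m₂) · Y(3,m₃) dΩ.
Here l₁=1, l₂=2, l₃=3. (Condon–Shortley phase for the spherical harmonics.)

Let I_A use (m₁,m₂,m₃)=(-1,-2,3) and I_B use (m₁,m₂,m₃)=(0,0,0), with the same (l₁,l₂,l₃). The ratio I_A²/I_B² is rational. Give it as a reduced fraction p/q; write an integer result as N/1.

l's match ⇒ only the (l;m) 3-j factors differ between A and B.
A: triangle coeff Δ(1,2,3) = 1/105; Σ_t [0,0]: t=0:+1/48 = 1/48; (3j)²=1/7 [(1 2 3; -1 -2 3)], sign=+1
B: triangle coeff Δ(1,2,3) = 1/105; Σ_t [0,0]: t=0:+1/4 = 1/4; (3j)²=3/35 [(1 2 3; 0 0 0)], sign=-1
I_A²/I_B² = (1/7)/(3/35) = 5/3

5/3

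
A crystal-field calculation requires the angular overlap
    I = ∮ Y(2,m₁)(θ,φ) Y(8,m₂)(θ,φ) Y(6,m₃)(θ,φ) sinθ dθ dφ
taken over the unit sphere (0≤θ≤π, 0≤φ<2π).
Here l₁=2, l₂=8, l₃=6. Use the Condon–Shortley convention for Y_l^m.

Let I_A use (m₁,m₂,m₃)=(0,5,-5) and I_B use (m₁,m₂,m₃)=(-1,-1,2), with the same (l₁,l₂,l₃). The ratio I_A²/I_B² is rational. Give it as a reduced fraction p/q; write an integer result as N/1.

Shared (l₁,l₂,l₃)=(2,8,6): N and (l;000)² cancel in I_A²/I_B².
A: Δ = 4!·0!·12!/17! = 1/30940; Racah Σ t=2..2: t=2:+1/159667200 = 1/159667200; ⇒ 3j(2 8 6; 0 5 -5)² = 9/1190, sgn -1
B: Δ = 4!·0!·12!/17! = 1/30940; Racah Σ t=3..3: t=3:−1/5806080 = -1/5806080; ⇒ 3j(2 8 6; -1 -1 2)² = 9/884, sgn -1
I_A²/I_B² = (9/1190)/(9/884) = 26/35

26/35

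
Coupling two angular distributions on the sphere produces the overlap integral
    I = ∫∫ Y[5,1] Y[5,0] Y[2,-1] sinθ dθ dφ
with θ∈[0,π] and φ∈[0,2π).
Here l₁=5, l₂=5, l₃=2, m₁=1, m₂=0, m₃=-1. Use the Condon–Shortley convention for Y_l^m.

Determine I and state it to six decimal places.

-0.036166

Rules hold: Σm=0, L=12 even, 0≤2≤10.
N = 11·11·5 = 605
Δ = 8!·2!·2!/13! = 1/38610
Racah Σ t=3..5: t=3:−1/2880 t=4:+1/576 t=5:−1/2880 = 1/960
⇒ 3j(5 5 2; 0 0 0)² = 10/429, sgn +1
Racah Σ t=3..4: t=3:−1/1440 t=4:+1/1152 = 1/5760
⇒ 3j(5 5 2; 1 0 -1)² = 1/858, sgn -1
4πI² = N·(3j₀)²·(3jₘ)² = 25/1521
I = -1·√(0.0164366/4π) = -0.03616600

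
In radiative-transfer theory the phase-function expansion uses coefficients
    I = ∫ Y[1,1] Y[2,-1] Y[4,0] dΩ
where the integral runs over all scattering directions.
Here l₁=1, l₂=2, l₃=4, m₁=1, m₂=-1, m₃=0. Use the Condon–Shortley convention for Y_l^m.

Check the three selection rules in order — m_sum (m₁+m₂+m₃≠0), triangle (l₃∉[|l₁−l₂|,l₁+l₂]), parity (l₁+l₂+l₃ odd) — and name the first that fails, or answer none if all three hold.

triangle

Σmᵢ = 0  ✓
l₃∈[|l₁−l₂|,l₁+l₂]=[1,3], have l₃=4  ✗
Σlᵢ = 7 ⇒ odd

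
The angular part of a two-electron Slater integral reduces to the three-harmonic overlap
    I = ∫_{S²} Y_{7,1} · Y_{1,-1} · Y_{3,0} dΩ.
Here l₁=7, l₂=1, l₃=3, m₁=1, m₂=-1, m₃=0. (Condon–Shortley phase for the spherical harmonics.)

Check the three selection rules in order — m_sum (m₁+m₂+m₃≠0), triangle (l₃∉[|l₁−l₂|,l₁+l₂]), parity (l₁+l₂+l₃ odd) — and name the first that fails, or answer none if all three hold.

triangle

azimuthal sum: 1 − 1 + 0 = 0  ✓
6 ≤ 3 ≤ 8 (triangle on l)  ✗
L = 7 + 1 + 3 = 11 (odd)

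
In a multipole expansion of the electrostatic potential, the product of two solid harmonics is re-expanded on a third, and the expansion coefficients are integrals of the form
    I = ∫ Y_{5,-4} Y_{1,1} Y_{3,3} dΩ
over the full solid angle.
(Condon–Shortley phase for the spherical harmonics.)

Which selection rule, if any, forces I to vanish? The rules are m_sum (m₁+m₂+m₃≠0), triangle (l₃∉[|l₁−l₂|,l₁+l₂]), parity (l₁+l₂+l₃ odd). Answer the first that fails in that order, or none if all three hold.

triangle

azimuthal sum: -4 + 1 + 3 = 0  ✓
4 ≤ 3 ≤ 6 (triangle on l)  ✗
L = 5 + 1 + 3 = 9 (odd)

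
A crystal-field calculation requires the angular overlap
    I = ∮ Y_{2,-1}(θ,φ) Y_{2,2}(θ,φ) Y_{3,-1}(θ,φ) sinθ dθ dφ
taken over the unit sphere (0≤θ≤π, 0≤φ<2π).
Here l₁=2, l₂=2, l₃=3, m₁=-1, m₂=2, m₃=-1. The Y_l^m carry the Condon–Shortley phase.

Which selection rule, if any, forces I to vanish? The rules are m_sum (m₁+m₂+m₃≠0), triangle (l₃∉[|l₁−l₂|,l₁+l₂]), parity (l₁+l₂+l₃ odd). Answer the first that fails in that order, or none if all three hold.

parity

Σmᵢ = 0  ✓
l₃∈[|l₁−l₂|,l₁+l₂]=[0,4], have l₃=3  ✓
Σlᵢ = 7 ⇒ odd  ✗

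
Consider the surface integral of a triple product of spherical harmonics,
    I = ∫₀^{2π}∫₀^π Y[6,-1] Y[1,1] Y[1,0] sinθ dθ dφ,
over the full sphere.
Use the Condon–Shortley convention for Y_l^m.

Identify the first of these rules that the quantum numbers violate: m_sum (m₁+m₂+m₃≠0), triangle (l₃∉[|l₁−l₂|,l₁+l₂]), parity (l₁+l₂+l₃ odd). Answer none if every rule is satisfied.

azimuthal sum: -1 + 1 + 0 = 0  ✓
5 ≤ 1 ≤ 7 (triangle on l)  ✗
L = 6 + 1 + 1 = 8 (even)

triangle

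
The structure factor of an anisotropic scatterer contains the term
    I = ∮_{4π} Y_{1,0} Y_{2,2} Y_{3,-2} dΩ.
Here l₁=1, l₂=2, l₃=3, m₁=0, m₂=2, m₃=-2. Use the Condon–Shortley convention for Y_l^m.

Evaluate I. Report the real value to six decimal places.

Rules hold: Σm=0, L=6 even, 1≤3≤3.
N = 3·5·7 = 105
Δ = 0!·2!·4!/7! = 1/105
Racah Σ t=0..0: t=0:+1/4 = 1/4
⇒ 3j(1 2 3; 0 0 0)² = 3/35, sgn -1
Racah Σ t=0..0: t=0:+1/24 = 1/24
⇒ 3j(1 2 3; 0 2 -2)² = 1/21, sgn -1
4πI² = N·(3j₀)²·(3jₘ)² = 3/7
I = +1·√(0.428571/4π) = 0.18467439

0.184674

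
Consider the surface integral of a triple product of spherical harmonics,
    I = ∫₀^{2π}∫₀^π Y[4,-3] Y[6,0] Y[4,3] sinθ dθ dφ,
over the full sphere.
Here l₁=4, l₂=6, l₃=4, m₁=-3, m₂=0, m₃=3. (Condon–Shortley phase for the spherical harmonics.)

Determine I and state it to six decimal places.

m-sum 0 ✓  L=14 even ✓  2≤4≤10 ✓
Π(2lᵢ+1) = 9×13×9 = 1053
triangle coeff Δ(4,6,4) = 1/1261260
Σ_t [2,4]: t=2:+1/4608 t=3:−1/1296 t=4:+1/4608 = -7/20736
(3j)²=20/1287 [(4 6 4; 0 0 0)], sign=-1
Σ_t [5,6]: t=5:−1/28800 t=6:+1/518400 = -17/518400
(3j)²=289/25740 [(4 6 4; -3 0 3)], sign=+1
⇒ 4πI² = 289/1573
I = (-1)√(289/1573/(4π)) = -0.12091485

-0.120915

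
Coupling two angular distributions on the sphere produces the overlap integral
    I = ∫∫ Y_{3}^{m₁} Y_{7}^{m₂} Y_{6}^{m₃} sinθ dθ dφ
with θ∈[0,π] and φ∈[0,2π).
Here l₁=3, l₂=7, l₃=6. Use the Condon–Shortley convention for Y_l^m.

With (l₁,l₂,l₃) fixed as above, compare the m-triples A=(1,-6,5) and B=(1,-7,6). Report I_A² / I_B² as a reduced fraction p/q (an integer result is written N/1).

l's match ⇒ only the (l;m) 3-j factors differ between A and B.
A: triangle coeff Δ(3,7,6) = 1/2042040; Σ_t [0,1]: t=0:+1/17418240 t=1:−1/21772800 = 1/87091200; (3j)²=11/14280 [(3 7 6; 1 -6 5)], sign=-1
B: triangle coeff Δ(3,7,6) = 1/2042040; Σ_t [0,0]: t=0:+1/174182400 = 1/174182400; (3j)²=11/340 [(3 7 6; 1 -7 6)], sign=+1
I_A²/I_B² = (11/14280)/(11/340) = 1/42

1/42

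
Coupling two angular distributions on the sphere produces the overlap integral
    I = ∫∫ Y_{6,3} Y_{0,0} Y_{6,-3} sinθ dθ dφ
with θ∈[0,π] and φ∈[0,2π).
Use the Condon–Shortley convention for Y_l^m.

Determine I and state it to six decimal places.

Checks pass: Σm=0; 12 even; l₃=6∈[6,6].
(2·6+1)(2·0+1)(2·6+1) = 169
Δ: 0! 12! 0! / 13! → 1/13
sum: t=0:+1/518400 = 1/518400
3j²(6 0 6; 0 0 0) = Δ·Π!·Σ² = 1/13  (sign +1)
sum: t=0:+1/2177280 = 1/2177280
3j²(6 0 6; 3 0 -3) = Δ·Π!·Σ² = 1/13  (sign -1)
combine: 4πI² = 169·1/13·1/13 = 1/1
take √, sign -1: I = -0.28209479

-0.282095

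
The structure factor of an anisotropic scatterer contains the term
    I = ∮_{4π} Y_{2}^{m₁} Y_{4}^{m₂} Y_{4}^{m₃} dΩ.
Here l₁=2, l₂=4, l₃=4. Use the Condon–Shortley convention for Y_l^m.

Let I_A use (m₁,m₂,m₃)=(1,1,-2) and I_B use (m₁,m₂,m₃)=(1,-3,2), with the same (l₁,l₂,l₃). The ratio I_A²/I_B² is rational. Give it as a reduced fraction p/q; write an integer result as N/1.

81/175

l's match ⇒ only the (l;m) 3-j factors differ between A and B.
A: triangle coeff Δ(2,4,4) = 1/13860; Σ_t [0,1]: t=0:+1/240 t=1:−1/96 = -1/160; (3j)²=27/1540 [(2 4 4; 1 1 -2)], sign=-1
B: triangle coeff Δ(2,4,4) = 1/13860; Σ_t [0,1]: t=0:+1/240 t=1:−1/1440 = 1/288; (3j)²=5/132 [(2 4 4; 1 -3 2)], sign=+1
I_A²/I_B² = (27/1540)/(5/132) = 81/175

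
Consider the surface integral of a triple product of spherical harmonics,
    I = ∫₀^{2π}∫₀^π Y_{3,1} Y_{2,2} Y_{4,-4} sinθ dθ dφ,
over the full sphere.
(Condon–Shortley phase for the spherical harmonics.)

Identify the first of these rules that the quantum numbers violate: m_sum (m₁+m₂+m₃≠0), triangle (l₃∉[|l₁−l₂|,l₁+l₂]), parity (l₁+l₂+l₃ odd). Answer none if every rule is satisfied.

Σmᵢ = -1  ✗
l₃∈[|l₁−l₂|,l₁+l₂]=[1,5], have l₃=4
Σlᵢ = 9 ⇒ odd

m_sum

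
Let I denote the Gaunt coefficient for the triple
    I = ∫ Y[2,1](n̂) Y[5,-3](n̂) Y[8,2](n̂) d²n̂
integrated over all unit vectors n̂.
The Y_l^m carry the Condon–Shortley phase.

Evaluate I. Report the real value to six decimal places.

0.000000

triangle: need 3≤l₃≤7, have 8; I=0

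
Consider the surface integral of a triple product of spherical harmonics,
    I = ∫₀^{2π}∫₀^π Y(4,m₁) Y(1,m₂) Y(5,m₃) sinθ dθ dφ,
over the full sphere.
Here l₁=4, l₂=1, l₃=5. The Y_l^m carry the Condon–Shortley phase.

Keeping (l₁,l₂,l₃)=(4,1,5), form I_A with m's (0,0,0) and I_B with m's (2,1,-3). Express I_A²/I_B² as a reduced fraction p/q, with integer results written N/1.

Same 4,1,5: normalisation and zero-m 3j drop out of the ratio.
A: Δ: 0! 8! 2! / 11! → 1/495; sum: t=0:+1/576 = 1/576; 3j²(4 1 5; 0 0 0) = Δ·Π!·Σ² = 5/99  (sign -1)
B: Δ: 0! 8! 2! / 11! → 1/495; sum: t=0:+1/2880 = 1/2880; 3j²(4 1 5; 2 1 -3) = Δ·Π!·Σ² = 28/495  (sign +1)
I_A²/I_B² = (5/99)/(28/495) = 25/28

25/28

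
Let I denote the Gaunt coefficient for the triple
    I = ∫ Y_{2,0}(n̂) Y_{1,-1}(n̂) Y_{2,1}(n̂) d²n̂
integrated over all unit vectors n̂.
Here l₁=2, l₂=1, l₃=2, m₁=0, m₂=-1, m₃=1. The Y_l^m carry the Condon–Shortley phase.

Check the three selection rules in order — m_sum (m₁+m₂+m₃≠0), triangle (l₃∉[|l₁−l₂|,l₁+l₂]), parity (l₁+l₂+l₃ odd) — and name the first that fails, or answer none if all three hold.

parity

Σmᵢ = 0  ✓
l₃∈[|l₁−l₂|,l₁+l₂]=[1,3], have l₃=2  ✓
Σlᵢ = 5 ⇒ odd  ✗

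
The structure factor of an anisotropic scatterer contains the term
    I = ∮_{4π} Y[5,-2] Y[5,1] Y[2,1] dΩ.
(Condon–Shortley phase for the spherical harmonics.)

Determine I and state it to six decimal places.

0.104819

Checks pass: Σm=0; 12 even; l₃=2∈[0,10].
(2·5+1)(2·5+1)(2·2+1) = 605
Δ: 8! 2! 2! / 13! → 1/38610
sum: t=3:−1/2880 t=4:+1/576 t=5:−1/2880 = 1/960
3j²(5 5 2; 0 0 0) = Δ·Π!·Σ² = 10/429  (sign +1)
sum: t=5:−1/1440 t=6:+1/2880 = -1/2880
3j²(5 5 2; -2 1 1) = Δ·Π!·Σ² = 7/715  (sign +1)
combine: 4πI² = 605·10/429·7/715 = 70/507
take √, sign +1: I = 0.10481902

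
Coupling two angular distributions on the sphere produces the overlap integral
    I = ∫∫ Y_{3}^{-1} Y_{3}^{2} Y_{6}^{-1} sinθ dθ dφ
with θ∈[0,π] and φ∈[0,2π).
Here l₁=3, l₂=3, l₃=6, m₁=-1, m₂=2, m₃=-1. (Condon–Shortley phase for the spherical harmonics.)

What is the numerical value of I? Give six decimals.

Checks pass: Σm=0; 12 even; l₃=6∈[0,6].
(2·3+1)(2·3+1)(2·6+1) = 637
Δ: 0! 6! 6! / 13! → 1/12012
sum: t=0:+1/1296 = 1/1296
3j²(3 3 6; 0 0 0) = Δ·Π!·Σ² = 100/3003  (sign +1)
sum: t=0:+1/5760 = 1/5760
3j²(3 3 6; -1 2 -1) = Δ·Π!·Σ² = 5/572  (sign -1)
combine: 4πI² = 637·100/3003·5/572 = 875/4719
take √, sign -1: I = -0.12147142

-0.121471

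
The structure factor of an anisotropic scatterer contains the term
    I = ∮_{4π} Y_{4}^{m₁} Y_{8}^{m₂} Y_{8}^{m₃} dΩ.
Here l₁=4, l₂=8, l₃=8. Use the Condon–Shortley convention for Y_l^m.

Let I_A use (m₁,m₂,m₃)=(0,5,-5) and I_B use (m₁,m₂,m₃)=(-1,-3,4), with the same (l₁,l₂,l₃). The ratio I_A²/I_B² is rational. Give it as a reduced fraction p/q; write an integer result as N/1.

Same 4,8,8: normalisation and zero-m 3j drop out of the ratio.
A: Δ: 4! 4! 12! / 21! → 1/185175900; sum: t=1:−1/17244057600 t=2:+1/638668800 t=3:−1/261273600 t=4:+1/1254113280 = -1/656916480; 3j²(4 8 8; 0 5 -5) = Δ·Π!·Σ² = 13/1292  (sign +1)
B: Δ: 4! 4! 12! / 21! → 1/185175900; sum: t=1:−1/139345920 t=2:+1/52254720 t=3:−1/174182400 t=4:+1/5748019200 = 7/1094860800; 3j²(4 8 8; -1 -3 4) = Δ·Π!·Σ² = 147/16796  (sign +1)
I_A²/I_B² = (13/1292)/(147/16796) = 169/147

169/147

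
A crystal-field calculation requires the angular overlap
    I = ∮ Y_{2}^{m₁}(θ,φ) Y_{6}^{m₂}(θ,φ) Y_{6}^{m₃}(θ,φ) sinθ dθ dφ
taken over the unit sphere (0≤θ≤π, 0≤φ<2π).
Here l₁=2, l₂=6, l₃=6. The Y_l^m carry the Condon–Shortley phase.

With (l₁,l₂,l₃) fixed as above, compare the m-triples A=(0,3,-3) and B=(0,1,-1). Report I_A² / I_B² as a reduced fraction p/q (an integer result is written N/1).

Same 2,6,6: normalisation and zero-m 3j drop out of the ratio.
A: Δ: 2! 2! 10! / 15! → 1/90090; sum: t=0:+1/1451520 t=1:−1/80640 t=2:+1/120960 = -1/290304; 3j²(2 6 6; 0 3 -3) = Δ·Π!·Σ² = 5/2002  (sign +1)
B: Δ: 2! 2! 10! / 15! → 1/90090; sum: t=0:+1/120960 t=1:−1/17280 t=2:+1/57600 = -13/403200; 3j²(2 6 6; 0 1 -1) = Δ·Π!·Σ² = 13/770  (sign +1)
I_A²/I_B² = (5/2002)/(13/770) = 25/169

25/169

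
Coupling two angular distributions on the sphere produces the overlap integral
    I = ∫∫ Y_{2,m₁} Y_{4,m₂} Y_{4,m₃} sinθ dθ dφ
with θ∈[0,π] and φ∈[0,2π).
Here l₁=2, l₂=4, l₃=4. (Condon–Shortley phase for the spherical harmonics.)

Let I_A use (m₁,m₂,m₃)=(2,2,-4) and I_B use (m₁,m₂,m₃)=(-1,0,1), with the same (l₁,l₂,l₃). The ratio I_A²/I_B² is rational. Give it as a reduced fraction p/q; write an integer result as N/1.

Same 2,4,4: normalisation and zero-m 3j drop out of the ratio.
A: Δ: 2! 2! 6! / 11! → 1/13860; sum: t=0:+1/2880 = 1/2880; 3j²(2 4 4; 2 2 -4) = Δ·Π!·Σ² = 2/165  (sign +1)
B: Δ: 2! 2! 6! / 11! → 1/13860; sum: t=1:−1/72 t=2:+1/96 = -1/288; 3j²(2 4 4; -1 0 1) = Δ·Π!·Σ² = 1/462  (sign +1)
I_A²/I_B² = (2/165)/(1/462) = 28/5

28/5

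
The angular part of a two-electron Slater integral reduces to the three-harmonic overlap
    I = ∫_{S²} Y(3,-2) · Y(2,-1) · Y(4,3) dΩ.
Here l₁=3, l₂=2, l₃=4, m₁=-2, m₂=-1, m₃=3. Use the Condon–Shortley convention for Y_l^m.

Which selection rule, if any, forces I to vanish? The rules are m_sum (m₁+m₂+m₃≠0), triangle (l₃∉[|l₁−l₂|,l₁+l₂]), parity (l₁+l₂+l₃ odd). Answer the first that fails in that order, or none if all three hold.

Σmᵢ = 0  ✓
l₃∈[|l₁−l₂|,l₁+l₂]=[1,5], have l₃=4  ✓
Σlᵢ = 9 ⇒ odd  ✗

parity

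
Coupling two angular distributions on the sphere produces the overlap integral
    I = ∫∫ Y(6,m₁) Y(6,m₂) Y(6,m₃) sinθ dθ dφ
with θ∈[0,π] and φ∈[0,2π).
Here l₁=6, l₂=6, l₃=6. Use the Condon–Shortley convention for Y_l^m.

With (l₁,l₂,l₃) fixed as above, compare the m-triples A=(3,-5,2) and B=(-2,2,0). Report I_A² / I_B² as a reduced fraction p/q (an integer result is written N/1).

7/11

Same 6,6,6: normalisation and zero-m 3j drop out of the ratio.
A: Δ: 6! 6! 6! / 19! → 1/325909584; sum: t=0:+1/3110400 t=1:−1/4147200 = 1/12441600; 3j²(6 6 6; 3 -5 2) = Δ·Π!·Σ² = 7/4199  (sign +1)
B: Δ: 6! 6! 6! / 19! → 1/325909584; sum: t=2:+1/24883200 t=3:−1/518400 t=4:+1/110592 t=5:−1/155520 t=6:+1/1658880 = 11/8294400; 3j²(6 6 6; -2 2 0) = Δ·Π!·Σ² = 11/4199  (sign +1)
I_A²/I_B² = (7/4199)/(11/4199) = 7/11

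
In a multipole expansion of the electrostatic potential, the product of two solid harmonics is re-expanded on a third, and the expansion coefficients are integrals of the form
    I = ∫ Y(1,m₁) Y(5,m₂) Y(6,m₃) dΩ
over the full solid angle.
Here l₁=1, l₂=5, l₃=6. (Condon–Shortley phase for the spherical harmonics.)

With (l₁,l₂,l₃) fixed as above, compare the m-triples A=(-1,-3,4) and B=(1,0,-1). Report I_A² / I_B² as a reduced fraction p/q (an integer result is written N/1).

Same 1,5,6: normalisation and zero-m 3j drop out of the ratio.
A: Δ: 0! 2! 10! / 13! → 1/858; sum: t=0:+1/161280 = 1/161280; 3j²(1 5 6; -1 -3 4) = Δ·Π!·Σ² = 15/286  (sign +1)
B: Δ: 0! 2! 10! / 13! → 1/858; sum: t=0:+1/28800 = 1/28800; 3j²(1 5 6; 1 0 -1) = Δ·Π!·Σ² = 7/286  (sign -1)
I_A²/I_B² = (15/286)/(7/286) = 15/7

15/7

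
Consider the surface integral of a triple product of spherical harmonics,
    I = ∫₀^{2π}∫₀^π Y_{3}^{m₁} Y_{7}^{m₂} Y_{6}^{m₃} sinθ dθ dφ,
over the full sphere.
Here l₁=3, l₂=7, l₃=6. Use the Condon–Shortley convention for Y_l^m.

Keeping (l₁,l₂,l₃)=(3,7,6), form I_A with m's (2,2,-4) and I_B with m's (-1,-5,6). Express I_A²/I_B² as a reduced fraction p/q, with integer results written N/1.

Shared (l₁,l₂,l₃)=(3,7,6): N and (l;000)² cancel in I_A²/I_B².
A: Δ = 4!·2!·10!/17! = 1/2042040; Racah Σ t=0..1: t=0:+1/8709120 t=1:−1/967680 = -1/1088640; ⇒ 3j(3 7 6; 2 2 -4)² = 800/51051, sgn -1
B: Δ = 4!·2!·10!/17! = 1/2042040; Racah Σ t=2..2: t=2:+1/29030400 = 1/29030400; ⇒ 3j(3 7 6; -1 -5 6)² = 99/7735, sgn +1
I_A²/I_B² = (800/51051)/(99/7735) = 4000/3267

4000/3267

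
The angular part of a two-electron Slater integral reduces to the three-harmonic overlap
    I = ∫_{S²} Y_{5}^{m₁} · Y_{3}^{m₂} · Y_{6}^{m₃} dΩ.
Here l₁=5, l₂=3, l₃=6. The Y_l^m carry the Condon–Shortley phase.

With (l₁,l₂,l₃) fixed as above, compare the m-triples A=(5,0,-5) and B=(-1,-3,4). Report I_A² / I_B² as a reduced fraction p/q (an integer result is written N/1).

33/28

l's match ⇒ only the (l;m) 3-j factors differ between A and B.
A: triangle coeff Δ(5,3,6) = 1/675675; Σ_t [0,0]: t=0:+1/483840 = 1/483840; (3j)²=3/91 [(5 3 6; 5 0 -5)], sign=-1
B: triangle coeff Δ(5,3,6) = 1/675675; Σ_t [0,0]: t=0:+1/69120 = 1/69120; (3j)²=4/143 [(5 3 6; -1 -3 4)], sign=+1
I_A²/I_B² = (3/91)/(4/143) = 33/28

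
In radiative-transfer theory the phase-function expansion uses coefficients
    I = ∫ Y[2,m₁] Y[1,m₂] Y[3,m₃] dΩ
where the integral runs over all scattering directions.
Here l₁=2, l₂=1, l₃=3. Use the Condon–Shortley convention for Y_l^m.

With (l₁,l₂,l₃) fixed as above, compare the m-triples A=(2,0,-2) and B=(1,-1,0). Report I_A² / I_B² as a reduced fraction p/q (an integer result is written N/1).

5/3

Shared (l₁,l₂,l₃)=(2,1,3): N and (l;000)² cancel in I_A²/I_B².
A: Δ = 0!·4!·2!/7! = 1/105; Racah Σ t=0..0: t=0:+1/24 = 1/24; ⇒ 3j(2 1 3; 2 0 -2)² = 1/21, sgn -1
B: Δ = 0!·4!·2!/7! = 1/105; Racah Σ t=0..0: t=0:+1/12 = 1/12; ⇒ 3j(2 1 3; 1 -1 0)² = 1/35, sgn -1
I_A²/I_B² = (1/21)/(1/35) = 5/3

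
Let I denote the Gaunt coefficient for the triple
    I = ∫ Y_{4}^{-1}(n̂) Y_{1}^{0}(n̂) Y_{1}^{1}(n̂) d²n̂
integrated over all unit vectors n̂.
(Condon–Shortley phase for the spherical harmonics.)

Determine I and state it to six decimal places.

l₃=1 ∉ [3,5] — triangle fails ⇒ I = 0

0.000000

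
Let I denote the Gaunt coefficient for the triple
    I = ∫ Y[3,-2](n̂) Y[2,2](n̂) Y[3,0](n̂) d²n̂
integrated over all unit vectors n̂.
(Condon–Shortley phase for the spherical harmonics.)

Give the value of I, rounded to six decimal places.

-0.188063

Checks pass: Σm=0; 8 even; l₃=3∈[1,5].
(2·3+1)(2·2+1)(2·3+1) = 245
Δ: 2! 4! 2! / 9! → 1/3780
sum: t=0:+1/24 t=1:−1/4 t=2:+1/24 = -1/6
3j²(3 2 3; 0 0 0) = Δ·Π!·Σ² = 4/105  (sign +1)
sum: t=2:+1/24 = 1/24
3j²(3 2 3; -2 2 0) = Δ·Π!·Σ² = 1/21  (sign -1)
combine: 4πI² = 245·4/105·1/21 = 4/9
take √, sign -1: I = -0.18806319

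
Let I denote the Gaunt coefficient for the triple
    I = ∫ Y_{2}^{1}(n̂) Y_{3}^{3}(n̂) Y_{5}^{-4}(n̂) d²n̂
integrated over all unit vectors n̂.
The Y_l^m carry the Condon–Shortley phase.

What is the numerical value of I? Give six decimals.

Rules hold: Σm=0, L=10 even, 1≤5≤5.
N = 5·7·11 = 385
Δ = 0!·4!·6!/11! = 1/2310
Racah Σ t=0..0: t=0:+1/144 = 1/144
⇒ 3j(2 3 5; 0 0 0)² = 10/231, sgn -1
Racah Σ t=0..0: t=0:+1/4320 = 1/4320
⇒ 3j(2 3 5; 1 3 -4)² = 2/55, sgn -1
4πI² = N·(3j₀)²·(3jₘ)² = 20/33
I = +1·√(0.606061/4π) = 0.21961050

0.219610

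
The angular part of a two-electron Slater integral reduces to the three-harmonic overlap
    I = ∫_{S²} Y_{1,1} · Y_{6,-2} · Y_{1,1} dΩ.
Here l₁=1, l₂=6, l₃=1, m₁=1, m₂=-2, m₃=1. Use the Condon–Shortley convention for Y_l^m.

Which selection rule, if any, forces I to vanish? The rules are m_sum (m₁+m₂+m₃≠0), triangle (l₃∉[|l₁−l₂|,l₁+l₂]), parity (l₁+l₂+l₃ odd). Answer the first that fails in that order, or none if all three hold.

triangle

azimuthal sum: 1 − 2 + 1 = 0  ✓
5 ≤ 1 ≤ 7 (triangle on l)  ✗
L = 1 + 6 + 1 = 8 (even)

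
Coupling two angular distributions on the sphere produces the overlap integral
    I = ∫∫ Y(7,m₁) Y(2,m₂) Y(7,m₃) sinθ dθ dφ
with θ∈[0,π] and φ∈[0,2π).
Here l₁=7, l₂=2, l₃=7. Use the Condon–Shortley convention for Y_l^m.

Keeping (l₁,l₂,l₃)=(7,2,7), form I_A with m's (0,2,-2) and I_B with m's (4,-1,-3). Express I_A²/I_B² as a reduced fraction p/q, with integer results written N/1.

Shared (l₁,l₂,l₃)=(7,2,7): N and (l;000)² cancel in I_A²/I_B².
A: Δ = 2!·12!·2!/17! = 1/185640; Racah Σ t=2..2: t=2:+1/2419200 = 1/2419200; ⇒ 3j(7 2 7; 0 2 -2)² = 27/1105, sgn -1
B: Δ = 2!·12!·2!/17! = 1/185640; Racah Σ t=0..1: t=0:+1/4354560 t=1:−1/14515200 = 1/6220800; ⇒ 3j(7 2 7; 4 -1 -3)² = 77/4420, sgn +1
I_A²/I_B² = (27/1105)/(77/4420) = 108/77

108/77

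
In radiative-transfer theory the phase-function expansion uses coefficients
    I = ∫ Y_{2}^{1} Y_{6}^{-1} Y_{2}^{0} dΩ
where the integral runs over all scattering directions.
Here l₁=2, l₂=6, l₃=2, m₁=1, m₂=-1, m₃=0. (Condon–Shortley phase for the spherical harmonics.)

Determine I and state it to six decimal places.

triangle: need 4≤l₃≤8, have 2; I=0

0.000000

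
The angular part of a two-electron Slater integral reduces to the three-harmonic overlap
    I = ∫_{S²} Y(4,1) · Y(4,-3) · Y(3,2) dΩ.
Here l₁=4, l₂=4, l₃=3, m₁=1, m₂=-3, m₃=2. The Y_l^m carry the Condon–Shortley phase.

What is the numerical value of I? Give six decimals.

L=11 odd ⇒ parity kills the (l;000) factor ⇒ I = 0

0.000000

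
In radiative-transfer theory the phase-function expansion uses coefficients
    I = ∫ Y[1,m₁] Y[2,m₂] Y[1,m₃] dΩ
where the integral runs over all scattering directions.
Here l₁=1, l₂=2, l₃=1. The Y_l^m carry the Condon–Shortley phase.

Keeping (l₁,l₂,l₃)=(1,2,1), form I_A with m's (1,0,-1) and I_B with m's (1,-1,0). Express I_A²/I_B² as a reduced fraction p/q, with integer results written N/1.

1/3

Shared (l₁,l₂,l₃)=(1,2,1): N and (l;000)² cancel in I_A²/I_B².
A: Δ = 2!·0!·2!/5! = 1/30; Racah Σ t=0..0: t=0:+1/4 = 1/4; ⇒ 3j(1 2 1; 1 0 -1)² = 1/30, sgn +1
B: Δ = 2!·0!·2!/5! = 1/30; Racah Σ t=0..0: t=0:+1/2 = 1/2; ⇒ 3j(1 2 1; 1 -1 0)² = 1/10, sgn -1
I_A²/I_B² = (1/30)/(1/10) = 1/3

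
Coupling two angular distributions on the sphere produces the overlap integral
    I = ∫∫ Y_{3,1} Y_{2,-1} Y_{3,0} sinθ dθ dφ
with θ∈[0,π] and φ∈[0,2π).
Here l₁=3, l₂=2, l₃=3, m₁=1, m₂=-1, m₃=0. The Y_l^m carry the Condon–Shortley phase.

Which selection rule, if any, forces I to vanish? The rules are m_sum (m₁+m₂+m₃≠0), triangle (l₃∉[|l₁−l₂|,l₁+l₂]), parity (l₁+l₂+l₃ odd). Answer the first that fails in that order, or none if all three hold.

none

azimuthal sum: 1 − 1 + 0 = 0  ✓
1 ≤ 3 ≤ 5 (triangle on l)  ✓
L = 3 + 2 + 3 = 8 (even)  ✓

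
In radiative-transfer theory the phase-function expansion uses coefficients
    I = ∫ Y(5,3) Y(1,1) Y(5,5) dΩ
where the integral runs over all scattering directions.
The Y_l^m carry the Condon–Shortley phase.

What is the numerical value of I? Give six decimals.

0.000000

3 + 1 + 5 = 9 ≠ 0: azimuthal integral kills it; I = 0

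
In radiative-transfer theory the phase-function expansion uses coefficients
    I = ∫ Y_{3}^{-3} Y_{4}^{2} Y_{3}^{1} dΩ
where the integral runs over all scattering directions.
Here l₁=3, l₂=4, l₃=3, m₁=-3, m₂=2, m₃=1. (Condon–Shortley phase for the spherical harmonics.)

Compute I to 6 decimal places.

-0.188451

Rules hold: Σm=0, L=10 even, 1≤3≤7.
N = 7·9·7 = 441
Δ = 4!·2!·4!/11! = 1/34650
Racah Σ t=1..3: t=1:−1/72 t=2:+1/16 t=3:−1/72 = 5/144
⇒ 3j(3 4 3; 0 0 0)² = 2/77, sgn -1
Racah Σ t=4..4: t=4:+1/192 = 1/192
⇒ 3j(3 4 3; -3 2 1)² = 3/77, sgn +1
4πI² = N·(3j₀)²·(3jₘ)² = 54/121
I = -1·√(0.446281/4π) = -0.18845135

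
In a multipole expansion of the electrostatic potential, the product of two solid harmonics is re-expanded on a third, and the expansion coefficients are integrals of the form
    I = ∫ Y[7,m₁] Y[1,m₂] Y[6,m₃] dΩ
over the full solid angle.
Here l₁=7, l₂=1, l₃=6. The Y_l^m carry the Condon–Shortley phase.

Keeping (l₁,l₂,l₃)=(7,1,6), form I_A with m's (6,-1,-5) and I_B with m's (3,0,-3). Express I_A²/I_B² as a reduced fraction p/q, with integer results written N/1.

39/20

Shared (l₁,l₂,l₃)=(7,1,6): N and (l;000)² cancel in I_A²/I_B².
A: Δ = 2!·12!·0!/15! = 1/1365; Racah Σ t=0..0: t=0:+1/79833600 = 1/79833600; ⇒ 3j(7 1 6; 6 -1 -5)² = 2/35, sgn -1
B: Δ = 2!·12!·0!/15! = 1/1365; Racah Σ t=1..1: t=1:−1/2177280 = -1/2177280; ⇒ 3j(7 1 6; 3 0 -3)² = 8/273, sgn +1
I_A²/I_B² = (2/35)/(8/273) = 39/20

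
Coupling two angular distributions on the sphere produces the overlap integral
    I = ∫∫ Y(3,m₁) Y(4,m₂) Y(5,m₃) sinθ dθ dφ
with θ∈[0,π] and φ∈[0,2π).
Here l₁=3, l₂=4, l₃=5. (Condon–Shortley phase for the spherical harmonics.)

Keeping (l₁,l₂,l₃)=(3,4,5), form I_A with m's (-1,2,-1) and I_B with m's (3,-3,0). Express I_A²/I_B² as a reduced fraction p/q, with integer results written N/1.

1849/1575

Same 3,4,5: normalisation and zero-m 3j drop out of the ratio.
A: Δ: 2! 4! 6! / 13! → 1/180180; sum: t=0:+1/34560 t=1:−1/720 t=2:+1/384 = 43/34560; 3j²(3 4 5; -1 2 -1) = Δ·Π!·Σ² = 1849/180180  (sign +1)
B: Δ: 2! 4! 6! / 13! → 1/180180; sum: t=0:+1/5760 = 1/5760; 3j²(3 4 5; 3 -3 0) = Δ·Π!·Σ² = 5/572  (sign -1)
I_A²/I_B² = (1849/180180)/(5/572) = 1849/1575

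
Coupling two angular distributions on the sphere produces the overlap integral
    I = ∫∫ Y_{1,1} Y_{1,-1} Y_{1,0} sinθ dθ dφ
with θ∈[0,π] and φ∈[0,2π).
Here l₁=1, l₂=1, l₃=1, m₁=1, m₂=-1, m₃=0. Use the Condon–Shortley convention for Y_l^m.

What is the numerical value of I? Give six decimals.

0.000000

L=3 odd ⇒ parity kills the (l;000) factor ⇒ I = 0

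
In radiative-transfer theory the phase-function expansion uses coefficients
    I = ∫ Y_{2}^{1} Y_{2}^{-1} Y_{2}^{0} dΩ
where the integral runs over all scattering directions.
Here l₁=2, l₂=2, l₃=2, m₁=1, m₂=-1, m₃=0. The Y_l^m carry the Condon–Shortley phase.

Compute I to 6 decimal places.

-0.090112

m-sum 0 ✓  L=6 even ✓  0≤2≤4 ✓
Π(2lᵢ+1) = 5×5×5 = 125
triangle coeff Δ(2,2,2) = 1/630
Σ_t [0,2]: t=0:+1/8 t=1:−1/1 t=2:+1/8 = -3/4
(3j)²=2/35 [(2 2 2; 0 0 0)], sign=-1
Σ_t [0,1]: t=0:+1/2 t=1:−1/4 = 1/4
(3j)²=1/70 [(2 2 2; 1 -1 0)], sign=+1
⇒ 4πI² = 5/49
I = (-1)√(5/49/(4π)) = -0.09011188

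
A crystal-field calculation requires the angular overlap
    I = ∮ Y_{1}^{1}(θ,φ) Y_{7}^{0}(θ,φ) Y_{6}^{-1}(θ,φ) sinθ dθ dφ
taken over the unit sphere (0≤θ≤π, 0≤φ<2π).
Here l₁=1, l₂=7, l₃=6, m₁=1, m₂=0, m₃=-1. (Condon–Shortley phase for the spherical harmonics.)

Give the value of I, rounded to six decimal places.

0.160342

m-sum 0 ✓  L=14 even ✓  6≤6≤8 ✓
Π(2lᵢ+1) = 3×15×13 = 585
triangle coeff Δ(1,7,6) = 1/1365
Σ_t [1,1]: t=1:−1/518400 = -1/518400
(3j)²=7/195 [(1 7 6; 0 0 0)], sign=-1
Σ_t [0,0]: t=0:+1/1209600 = 1/1209600
(3j)²=1/65 [(1 7 6; 1 0 -1)], sign=-1
⇒ 4πI² = 21/65
I = (+1)√(21/65/(4π)) = 0.16034227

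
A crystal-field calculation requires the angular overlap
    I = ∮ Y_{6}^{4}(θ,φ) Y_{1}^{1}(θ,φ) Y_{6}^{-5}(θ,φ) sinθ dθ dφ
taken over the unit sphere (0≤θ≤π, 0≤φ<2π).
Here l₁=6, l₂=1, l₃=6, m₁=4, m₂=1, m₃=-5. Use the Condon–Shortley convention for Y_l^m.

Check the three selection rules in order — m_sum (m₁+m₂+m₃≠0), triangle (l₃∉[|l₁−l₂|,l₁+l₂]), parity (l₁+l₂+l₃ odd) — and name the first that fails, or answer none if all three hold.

parity

azimuthal sum: 4 + 1 − 5 = 0  ✓
5 ≤ 6 ≤ 7 (triangle on l)  ✓
L = 6 + 1 + 6 = 13 (odd)  ✗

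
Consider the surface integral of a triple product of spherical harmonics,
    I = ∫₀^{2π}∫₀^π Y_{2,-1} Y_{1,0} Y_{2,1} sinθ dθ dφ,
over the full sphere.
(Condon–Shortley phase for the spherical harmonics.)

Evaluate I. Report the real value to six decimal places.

0.000000

Σlᵢ=5 odd — θ-integrand is odd under cosθ→−cosθ; I=0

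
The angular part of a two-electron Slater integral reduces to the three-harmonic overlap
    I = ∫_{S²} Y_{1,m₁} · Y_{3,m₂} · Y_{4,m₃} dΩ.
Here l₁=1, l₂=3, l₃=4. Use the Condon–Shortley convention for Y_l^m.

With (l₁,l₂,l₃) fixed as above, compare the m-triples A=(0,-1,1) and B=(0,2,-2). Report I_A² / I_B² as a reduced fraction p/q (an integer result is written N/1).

5/4

Same 1,3,4: normalisation and zero-m 3j drop out of the ratio.
A: Δ: 0! 2! 6! / 9! → 1/252; sum: t=0:+1/48 = 1/48; 3j²(1 3 4; 0 -1 1) = Δ·Π!·Σ² = 5/84  (sign -1)
B: Δ: 0! 2! 6! / 9! → 1/252; sum: t=0:+1/120 = 1/120; 3j²(1 3 4; 0 2 -2) = Δ·Π!·Σ² = 1/21  (sign +1)
I_A²/I_B² = (5/84)/(1/21) = 5/4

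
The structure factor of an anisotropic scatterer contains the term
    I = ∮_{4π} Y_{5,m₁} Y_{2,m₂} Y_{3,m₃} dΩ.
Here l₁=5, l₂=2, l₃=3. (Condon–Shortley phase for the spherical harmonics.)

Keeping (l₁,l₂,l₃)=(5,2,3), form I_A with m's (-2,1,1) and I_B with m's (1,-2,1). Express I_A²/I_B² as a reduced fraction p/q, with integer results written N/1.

l's match ⇒ only the (l;m) 3-j factors differ between A and B.
A: triangle coeff Δ(5,2,3) = 1/2310; Σ_t [3,3]: t=3:−1/288 = -1/288; (3j)²=1/22 [(5 2 3; -2 1 1)], sign=-1
B: triangle coeff Δ(5,2,3) = 1/2310; Σ_t [0,0]: t=0:+1/1152 = 1/1152; (3j)²=1/154 [(5 2 3; 1 -2 1)], sign=+1
I_A²/I_B² = (1/22)/(1/154) = 7/1

7/1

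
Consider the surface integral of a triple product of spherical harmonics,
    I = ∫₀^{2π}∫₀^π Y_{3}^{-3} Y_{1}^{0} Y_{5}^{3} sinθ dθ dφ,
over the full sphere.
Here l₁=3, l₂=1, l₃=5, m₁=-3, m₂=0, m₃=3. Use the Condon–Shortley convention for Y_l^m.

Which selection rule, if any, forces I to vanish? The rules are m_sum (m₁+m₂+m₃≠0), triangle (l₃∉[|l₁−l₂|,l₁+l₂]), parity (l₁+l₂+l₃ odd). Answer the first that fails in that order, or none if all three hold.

Σmᵢ = 0  ✓
l₃∈[|l₁−l₂|,l₁+l₂]=[2,4], have l₃=5  ✗
Σlᵢ = 9 ⇒ odd

triangle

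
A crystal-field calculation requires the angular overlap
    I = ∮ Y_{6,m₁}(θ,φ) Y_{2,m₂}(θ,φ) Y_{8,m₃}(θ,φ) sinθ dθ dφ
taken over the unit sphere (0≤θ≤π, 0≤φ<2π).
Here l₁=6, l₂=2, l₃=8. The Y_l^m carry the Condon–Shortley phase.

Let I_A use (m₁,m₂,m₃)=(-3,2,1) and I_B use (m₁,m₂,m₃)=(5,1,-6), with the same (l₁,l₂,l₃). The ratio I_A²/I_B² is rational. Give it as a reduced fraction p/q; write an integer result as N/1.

Same 6,2,8: normalisation and zero-m 3j drop out of the ratio.
A: Δ: 0! 12! 4! / 17! → 1/30940; sum: t=0:+1/52254720 = 1/52254720; 3j²(6 2 8; -3 2 1) = Δ·Π!·Σ² = 1/884  (sign -1)
B: Δ: 0! 12! 4! / 17! → 1/30940; sum: t=0:+1/239500800 = 1/239500800; 3j²(6 2 8; 5 1 -6) = Δ·Π!·Σ² = 2/85  (sign +1)
I_A²/I_B² = (1/884)/(2/85) = 5/104

5/104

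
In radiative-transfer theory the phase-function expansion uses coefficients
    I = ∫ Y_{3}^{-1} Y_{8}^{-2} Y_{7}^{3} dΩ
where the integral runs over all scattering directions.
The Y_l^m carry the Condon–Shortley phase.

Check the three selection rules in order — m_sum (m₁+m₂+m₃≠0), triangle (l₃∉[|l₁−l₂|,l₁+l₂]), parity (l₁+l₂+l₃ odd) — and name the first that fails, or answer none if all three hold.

none

Σmᵢ = 0  ✓
l₃∈[|l₁−l₂|,l₁+l₂]=[5,11], have l₃=7  ✓
Σlᵢ = 18 ⇒ even  ✓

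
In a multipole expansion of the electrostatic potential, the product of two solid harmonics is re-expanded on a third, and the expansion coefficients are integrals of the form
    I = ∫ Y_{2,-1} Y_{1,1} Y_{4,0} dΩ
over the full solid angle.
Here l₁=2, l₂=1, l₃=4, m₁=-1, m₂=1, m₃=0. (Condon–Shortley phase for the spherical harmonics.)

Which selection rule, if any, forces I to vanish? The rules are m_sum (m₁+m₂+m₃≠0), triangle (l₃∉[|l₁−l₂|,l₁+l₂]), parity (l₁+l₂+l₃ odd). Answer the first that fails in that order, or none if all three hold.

azimuthal sum: -1 + 1 + 0 = 0  ✓
1 ≤ 4 ≤ 3 (triangle on l)  ✗
L = 2 + 1 + 4 = 7 (odd)

triangle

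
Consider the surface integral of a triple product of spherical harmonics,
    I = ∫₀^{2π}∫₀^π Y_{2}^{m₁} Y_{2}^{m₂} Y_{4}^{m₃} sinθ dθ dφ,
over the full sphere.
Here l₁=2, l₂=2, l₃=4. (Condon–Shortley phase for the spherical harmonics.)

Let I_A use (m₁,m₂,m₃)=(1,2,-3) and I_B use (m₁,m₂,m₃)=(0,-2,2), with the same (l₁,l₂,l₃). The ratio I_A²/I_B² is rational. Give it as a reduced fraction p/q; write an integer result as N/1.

l's match ⇒ only the (l;m) 3-j factors differ between A and B.
A: triangle coeff Δ(2,2,4) = 1/630; Σ_t [0,0]: t=0:+1/144 = 1/144; (3j)²=1/18 [(2 2 4; 1 2 -3)], sign=-1
B: triangle coeff Δ(2,2,4) = 1/630; Σ_t [0,0]: t=0:+1/96 = 1/96; (3j)²=1/42 [(2 2 4; 0 -2 2)], sign=+1
I_A²/I_B² = (1/18)/(1/42) = 7/3

7/3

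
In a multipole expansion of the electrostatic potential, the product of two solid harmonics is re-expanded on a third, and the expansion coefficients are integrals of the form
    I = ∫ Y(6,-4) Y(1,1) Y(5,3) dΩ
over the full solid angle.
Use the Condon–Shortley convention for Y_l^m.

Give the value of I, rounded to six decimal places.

0.274090

Checks pass: Σm=0; 12 even; l₃=5∈[5,7].
(2·6+1)(2·1+1)(2·5+1) = 429
Δ: 2! 10! 0! / 13! → 1/858
sum: t=1:−1/14400 = -1/14400
3j²(6 1 5; 0 0 0) = Δ·Π!·Σ² = 6/143  (sign +1)
sum: t=2:+1/161280 = 1/161280
3j²(6 1 5; -4 1 3) = Δ·Π!·Σ² = 15/286  (sign +1)
combine: 4πI² = 429·6/143·15/286 = 135/143
take √, sign +1: I = 0.27409047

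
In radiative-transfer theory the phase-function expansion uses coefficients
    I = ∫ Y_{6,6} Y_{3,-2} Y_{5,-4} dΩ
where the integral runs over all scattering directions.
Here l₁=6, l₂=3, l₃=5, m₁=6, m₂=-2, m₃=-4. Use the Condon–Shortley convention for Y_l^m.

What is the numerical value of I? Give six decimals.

0.207001

Rules hold: Σm=0, L=14 even, 3≤5≤9.
N = 13·7·11 = 1001
Δ = 4!·8!·2!/15! = 1/675675
Racah Σ t=1..3: t=1:−1/8640 t=2:+1/2304 t=3:−1/8640 = 7/34560
⇒ 3j(6 3 5; 0 0 0)² = 7/429, sgn -1
Racah Σ t=0..0: t=0:+1/967680 = 1/967680
⇒ 3j(6 3 5; 6 -2 -4)² = 3/91, sgn -1
4πI² = N·(3j₀)²·(3jₘ)² = 7/13
I = +1·√(0.538462/4π) = 0.20700098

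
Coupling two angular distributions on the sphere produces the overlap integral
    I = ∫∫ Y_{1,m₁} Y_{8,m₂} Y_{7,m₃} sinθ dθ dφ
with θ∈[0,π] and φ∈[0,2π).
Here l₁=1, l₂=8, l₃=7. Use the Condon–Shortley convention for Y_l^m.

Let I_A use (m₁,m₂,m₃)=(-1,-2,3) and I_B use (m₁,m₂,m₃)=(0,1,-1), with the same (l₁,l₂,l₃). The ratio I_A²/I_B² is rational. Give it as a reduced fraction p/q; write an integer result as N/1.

l's match ⇒ only the (l;m) 3-j factors differ between A and B.
A: triangle coeff Δ(1,8,7) = 1/2040; Σ_t [2,2]: t=2:+1/174182400 = 1/174182400; (3j)²=1/136 [(1 8 7; -1 -2 3)], sign=+1
B: triangle coeff Δ(1,8,7) = 1/2040; Σ_t [1,1]: t=1:−1/29030400 = -1/29030400; (3j)²=21/680 [(1 8 7; 0 1 -1)], sign=-1
I_A²/I_B² = (1/136)/(21/680) = 5/21

5/21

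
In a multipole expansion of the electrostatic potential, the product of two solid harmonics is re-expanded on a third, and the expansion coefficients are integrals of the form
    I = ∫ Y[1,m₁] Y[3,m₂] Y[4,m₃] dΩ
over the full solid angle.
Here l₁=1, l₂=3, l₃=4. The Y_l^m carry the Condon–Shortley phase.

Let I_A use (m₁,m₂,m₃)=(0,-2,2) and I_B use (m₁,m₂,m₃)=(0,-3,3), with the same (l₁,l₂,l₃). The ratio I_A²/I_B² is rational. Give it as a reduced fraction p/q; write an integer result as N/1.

Same 1,3,4: normalisation and zero-m 3j drop out of the ratio.
A: Δ: 0! 2! 6! / 9! → 1/252; sum: t=0:+1/120 = 1/120; 3j²(1 3 4; 0 -2 2) = Δ·Π!·Σ² = 1/21  (sign +1)
B: Δ: 0! 2! 6! / 9! → 1/252; sum: t=0:+1/720 = 1/720; 3j²(1 3 4; 0 -3 3) = Δ·Π!·Σ² = 1/36  (sign -1)
I_A²/I_B² = (1/21)/(1/36) = 12/7

12/7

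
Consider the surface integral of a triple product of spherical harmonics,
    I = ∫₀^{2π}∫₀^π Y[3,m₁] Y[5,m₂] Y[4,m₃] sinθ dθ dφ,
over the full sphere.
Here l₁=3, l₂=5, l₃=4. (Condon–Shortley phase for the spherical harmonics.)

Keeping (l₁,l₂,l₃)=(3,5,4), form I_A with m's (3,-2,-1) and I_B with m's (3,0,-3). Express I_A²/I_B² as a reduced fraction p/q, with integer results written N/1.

Shared (l₁,l₂,l₃)=(3,5,4): N and (l;000)² cancel in I_A²/I_B².
A: Δ = 4!·2!·6!/13! = 1/180180; Racah Σ t=0..0: t=0:+1/1728 = 1/1728; ⇒ 3j(3 5 4; 3 -2 -1)² = 25/858, sgn -1
B: Δ = 4!·2!·6!/13! = 1/180180; Racah Σ t=0..0: t=0:+1/5760 = 1/5760; ⇒ 3j(3 5 4; 3 0 -3)² = 5/572, sgn -1
I_A²/I_B² = (25/858)/(5/572) = 10/3

10/3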